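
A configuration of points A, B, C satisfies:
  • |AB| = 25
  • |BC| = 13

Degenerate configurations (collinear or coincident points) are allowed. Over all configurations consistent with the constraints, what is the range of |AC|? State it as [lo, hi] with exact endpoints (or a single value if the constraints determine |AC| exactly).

|AC| ∈ [12, 38]  (≈ [12.0000, 38.0000])

|AB| ∈ {25}
|BC| ∈ {13}
|AC| ∈ [12, 38]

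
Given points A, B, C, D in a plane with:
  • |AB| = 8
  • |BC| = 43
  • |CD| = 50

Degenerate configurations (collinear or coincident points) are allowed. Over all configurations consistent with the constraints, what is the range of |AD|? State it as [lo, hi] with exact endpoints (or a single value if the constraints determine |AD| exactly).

|AB| ∈ {8}
|BC| ∈ {43}
|CD| ∈ {50}
|AC| ∈ [35, 51]
|BD| ∈ [7, 93]
|AD| ∈ [0, 101]

|AD| ∈ [0, 101]  (≈ [0.0000, 101.0000])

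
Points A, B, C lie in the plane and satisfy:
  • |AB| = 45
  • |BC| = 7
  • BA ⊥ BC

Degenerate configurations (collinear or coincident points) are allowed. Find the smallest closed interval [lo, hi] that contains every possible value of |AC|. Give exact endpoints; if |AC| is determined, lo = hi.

|AC| = √(2074)  (≈ 45.5412)

|AB| ∈ {45}
|BC| ∈ {7}
|AC| ∈ {√(2074)}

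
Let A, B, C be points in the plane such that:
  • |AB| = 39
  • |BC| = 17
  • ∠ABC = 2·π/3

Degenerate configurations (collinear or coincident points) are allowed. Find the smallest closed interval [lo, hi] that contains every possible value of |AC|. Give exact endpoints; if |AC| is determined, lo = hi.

|AC| = √(2473)  (≈ 49.7293)

|AB| ∈ {39}
|BC| ∈ {17}
|AC| ∈ {√(2473)}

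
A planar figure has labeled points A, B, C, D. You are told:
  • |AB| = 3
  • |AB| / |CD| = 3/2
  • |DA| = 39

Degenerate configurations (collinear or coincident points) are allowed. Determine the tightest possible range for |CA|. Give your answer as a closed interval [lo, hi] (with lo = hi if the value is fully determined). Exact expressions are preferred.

|CA| ∈ [37, 41]  (≈ [37.0000, 41.0000])

|AB| ∈ {3}
|AD| ∈ {39}
|CD| ∈ {2}
|BD| ∈ [36, 42]
|AC| ∈ [37, 41]
|BC| ∈ [34, 44]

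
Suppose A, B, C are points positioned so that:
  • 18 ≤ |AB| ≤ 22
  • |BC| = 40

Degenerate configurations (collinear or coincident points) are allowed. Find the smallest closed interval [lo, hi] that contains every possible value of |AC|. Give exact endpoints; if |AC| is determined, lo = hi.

|AC| ∈ [18, 62]  (≈ [18.0000, 62.0000])

|AB| ∈ [18, 22]
|BC| ∈ {40}
|AC| ∈ [18, 62]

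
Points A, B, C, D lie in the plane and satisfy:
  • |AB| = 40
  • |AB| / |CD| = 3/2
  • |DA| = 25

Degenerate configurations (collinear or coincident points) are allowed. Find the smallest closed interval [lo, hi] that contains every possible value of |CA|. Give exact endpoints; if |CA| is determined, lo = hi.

|AB| ∈ {40}
|AD| ∈ {25}
|CD| ∈ {80/3}
|BD| ∈ [15, 65]
|AC| ∈ [5/3, 155/3]
|BC| ∈ [0, 275/3]

|CA| ∈ [5/3, 155/3]  (≈ [1.6667, 51.6667])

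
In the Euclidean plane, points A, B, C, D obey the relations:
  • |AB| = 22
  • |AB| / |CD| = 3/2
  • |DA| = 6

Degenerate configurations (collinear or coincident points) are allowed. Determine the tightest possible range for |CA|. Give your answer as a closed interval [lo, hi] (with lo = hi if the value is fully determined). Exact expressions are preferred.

|AB| ∈ {22}
|AD| ∈ {6}
|CD| ∈ {44/3}
|BD| ∈ [16, 28]
|AC| ∈ [26/3, 62/3]
|BC| ∈ [4/3, 128/3]

|CA| ∈ [26/3, 62/3]  (≈ [8.6667, 20.6667])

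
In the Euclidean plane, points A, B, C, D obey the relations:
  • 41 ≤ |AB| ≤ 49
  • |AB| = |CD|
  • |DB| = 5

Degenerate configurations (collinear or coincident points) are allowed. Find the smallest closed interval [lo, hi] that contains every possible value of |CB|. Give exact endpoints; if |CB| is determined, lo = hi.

|AB| ∈ [41, 49]
|BD| ∈ {5}
|CD| ∈ [41, 49]
|AD| ∈ [36, 54]
|BC| ∈ [36, 54]
|AC| ∈ [0, 103]

|CB| ∈ [36, 54]  (≈ [36.0000, 54.0000])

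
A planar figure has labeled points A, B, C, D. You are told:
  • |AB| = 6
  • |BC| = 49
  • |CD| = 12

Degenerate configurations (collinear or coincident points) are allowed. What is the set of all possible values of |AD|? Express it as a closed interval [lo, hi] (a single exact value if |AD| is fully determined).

|AB| ∈ {6}
|BC| ∈ {49}
|CD| ∈ {12}
|AC| ∈ [43, 55]
|BD| ∈ [37, 61]
|AD| ∈ [31, 67]

|AD| ∈ [31, 67]  (≈ [31.0000, 67.0000])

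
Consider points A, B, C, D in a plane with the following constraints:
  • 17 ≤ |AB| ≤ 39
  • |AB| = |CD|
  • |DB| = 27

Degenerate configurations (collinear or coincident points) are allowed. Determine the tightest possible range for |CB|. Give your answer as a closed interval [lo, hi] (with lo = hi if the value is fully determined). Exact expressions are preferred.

|CB| ∈ [0, 66]  (≈ [0.0000, 66.0000])

|AB| ∈ [17, 39]
|BD| ∈ {27}
|CD| ∈ [17, 39]
|AD| ∈ [0, 66]
|BC| ∈ [0, 66]
|AC| ∈ [0, 105]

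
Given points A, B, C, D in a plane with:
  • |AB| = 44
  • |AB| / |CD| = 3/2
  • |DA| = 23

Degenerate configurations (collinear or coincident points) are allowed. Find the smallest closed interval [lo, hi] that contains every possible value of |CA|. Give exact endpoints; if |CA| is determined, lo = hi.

|AB| ∈ {44}
|AD| ∈ {23}
|CD| ∈ {88/3}
|BD| ∈ [21, 67]
|AC| ∈ [19/3, 157/3]
|BC| ∈ [0, 289/3]

|CA| ∈ [19/3, 157/3]  (≈ [6.3333, 52.3333])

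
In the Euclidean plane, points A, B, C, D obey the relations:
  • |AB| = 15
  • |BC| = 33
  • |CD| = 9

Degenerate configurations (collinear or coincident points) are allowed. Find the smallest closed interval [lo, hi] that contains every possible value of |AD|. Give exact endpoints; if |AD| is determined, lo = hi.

|AD| ∈ [9, 57]  (≈ [9.0000, 57.0000])

|AB| ∈ {15}
|BC| ∈ {33}
|CD| ∈ {9}
|AC| ∈ [18, 48]
|BD| ∈ [24, 42]
|AD| ∈ [9, 57]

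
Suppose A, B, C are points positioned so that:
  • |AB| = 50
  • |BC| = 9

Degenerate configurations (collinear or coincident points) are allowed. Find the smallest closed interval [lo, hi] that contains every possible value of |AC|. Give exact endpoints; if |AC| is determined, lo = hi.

|AC| ∈ [41, 59]  (≈ [41.0000, 59.0000])

|AB| ∈ {50}
|BC| ∈ {9}
|AC| ∈ [41, 59]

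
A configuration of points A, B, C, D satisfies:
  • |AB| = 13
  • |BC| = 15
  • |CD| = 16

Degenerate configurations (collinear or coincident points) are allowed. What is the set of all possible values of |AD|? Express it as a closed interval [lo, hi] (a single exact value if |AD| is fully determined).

|AD| ∈ [0, 44]  (≈ [0.0000, 44.0000])

|AB| ∈ {13}
|BC| ∈ {15}
|CD| ∈ {16}
|AC| ∈ [2, 28]
|BD| ∈ [1, 31]
|AD| ∈ [0, 44]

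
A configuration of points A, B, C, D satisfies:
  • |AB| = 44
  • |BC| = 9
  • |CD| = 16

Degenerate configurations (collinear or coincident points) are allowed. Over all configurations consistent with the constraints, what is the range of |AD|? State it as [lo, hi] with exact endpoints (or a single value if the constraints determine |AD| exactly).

|AB| ∈ {44}
|BC| ∈ {9}
|CD| ∈ {16}
|AC| ∈ [35, 53]
|BD| ∈ [7, 25]
|AD| ∈ [19, 69]

|AD| ∈ [19, 69]  (≈ [19.0000, 69.0000])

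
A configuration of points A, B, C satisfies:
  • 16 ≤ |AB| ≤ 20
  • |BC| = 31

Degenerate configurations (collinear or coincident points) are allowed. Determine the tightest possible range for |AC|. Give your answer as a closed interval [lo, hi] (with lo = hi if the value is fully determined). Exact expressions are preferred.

|AB| ∈ [16, 20]
|BC| ∈ {31}
|AC| ∈ [11, 51]

|AC| ∈ [11, 51]  (≈ [11.0000, 51.0000])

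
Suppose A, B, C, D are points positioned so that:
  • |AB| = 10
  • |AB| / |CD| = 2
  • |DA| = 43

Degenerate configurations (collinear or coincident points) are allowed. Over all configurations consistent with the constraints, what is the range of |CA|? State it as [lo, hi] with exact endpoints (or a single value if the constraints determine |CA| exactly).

|CA| ∈ [38, 48]  (≈ [38.0000, 48.0000])

|AB| ∈ {10}
|AD| ∈ {43}
|CD| ∈ {5}
|BD| ∈ [33, 53]
|AC| ∈ [38, 48]
|BC| ∈ [28, 58]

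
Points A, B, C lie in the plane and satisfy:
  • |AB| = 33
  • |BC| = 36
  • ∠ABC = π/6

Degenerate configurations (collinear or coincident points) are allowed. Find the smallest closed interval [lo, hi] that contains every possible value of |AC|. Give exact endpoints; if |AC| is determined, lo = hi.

|AC| = 3·√(265 - 132·√(3))  (≈ 18.0921)

|AB| ∈ {33}
|BC| ∈ {36}
|AC| ∈ {3·√(265 - 132·√(3))}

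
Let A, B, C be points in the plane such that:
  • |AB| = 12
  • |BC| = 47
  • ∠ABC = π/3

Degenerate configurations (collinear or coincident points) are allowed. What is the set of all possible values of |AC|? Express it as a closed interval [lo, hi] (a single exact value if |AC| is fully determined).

|AC| = √(1789)  (≈ 42.2966)

|AB| ∈ {12}
|BC| ∈ {47}
|AC| ∈ {√(1789)}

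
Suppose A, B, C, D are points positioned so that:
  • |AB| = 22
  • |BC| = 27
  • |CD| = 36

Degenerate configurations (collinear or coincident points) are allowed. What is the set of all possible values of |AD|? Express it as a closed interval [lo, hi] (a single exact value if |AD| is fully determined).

|AD| ∈ [0, 85]  (≈ [0.0000, 85.0000])

|AB| ∈ {22}
|BC| ∈ {27}
|CD| ∈ {36}
|AC| ∈ [5, 49]
|BD| ∈ [9, 63]
|AD| ∈ [0, 85]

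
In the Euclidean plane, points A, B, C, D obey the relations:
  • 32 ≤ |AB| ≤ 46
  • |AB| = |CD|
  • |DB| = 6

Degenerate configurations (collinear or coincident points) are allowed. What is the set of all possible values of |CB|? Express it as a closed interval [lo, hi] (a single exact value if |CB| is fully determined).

|AB| ∈ [32, 46]
|BD| ∈ {6}
|CD| ∈ [32, 46]
|AD| ∈ [26, 52]
|BC| ∈ [26, 52]
|AC| ∈ [0, 98]

|CB| ∈ [26, 52]  (≈ [26.0000, 52.0000])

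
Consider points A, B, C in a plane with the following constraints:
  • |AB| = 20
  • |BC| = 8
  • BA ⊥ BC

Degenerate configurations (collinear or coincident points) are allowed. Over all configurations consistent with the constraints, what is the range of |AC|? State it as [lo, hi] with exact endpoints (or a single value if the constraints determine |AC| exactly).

|AC| = 4·√(29)  (≈ 21.5407)

|AB| ∈ {20}
|BC| ∈ {8}
|AC| ∈ {4·√(29)}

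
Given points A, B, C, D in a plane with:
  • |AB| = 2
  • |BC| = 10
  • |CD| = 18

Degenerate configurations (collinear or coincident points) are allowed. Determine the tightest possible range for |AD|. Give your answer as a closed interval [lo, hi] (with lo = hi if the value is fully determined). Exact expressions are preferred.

|AD| ∈ [6, 30]  (≈ [6.0000, 30.0000])

|AB| ∈ {2}
|BC| ∈ {10}
|CD| ∈ {18}
|AC| ∈ [8, 12]
|BD| ∈ [8, 28]
|AD| ∈ [6, 30]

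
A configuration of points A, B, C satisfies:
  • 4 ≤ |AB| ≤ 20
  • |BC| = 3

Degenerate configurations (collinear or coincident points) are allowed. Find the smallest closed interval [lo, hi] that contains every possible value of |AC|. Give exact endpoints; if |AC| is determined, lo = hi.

|AC| ∈ [1, 23]  (≈ [1.0000, 23.0000])

|AB| ∈ [4, 20]
|BC| ∈ {3}
|AC| ∈ [1, 23]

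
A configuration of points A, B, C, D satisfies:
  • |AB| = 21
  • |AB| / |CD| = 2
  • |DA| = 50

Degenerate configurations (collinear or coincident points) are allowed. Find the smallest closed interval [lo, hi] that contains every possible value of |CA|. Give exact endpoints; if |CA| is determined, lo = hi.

|CA| ∈ [79/2, 121/2]  (≈ [39.5000, 60.5000])

|AB| ∈ {21}
|AD| ∈ {50}
|CD| ∈ {21/2}
|BD| ∈ [29, 71]
|AC| ∈ [79/2, 121/2]
|BC| ∈ [37/2, 163/2]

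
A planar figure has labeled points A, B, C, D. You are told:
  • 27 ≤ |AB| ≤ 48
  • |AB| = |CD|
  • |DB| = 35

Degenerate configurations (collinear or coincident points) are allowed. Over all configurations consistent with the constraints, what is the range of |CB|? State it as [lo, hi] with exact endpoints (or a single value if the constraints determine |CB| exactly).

|CB| ∈ [0, 83]  (≈ [0.0000, 83.0000])

|AB| ∈ [27, 48]
|BD| ∈ {35}
|CD| ∈ [27, 48]
|AD| ∈ [0, 83]
|BC| ∈ [0, 83]
|AC| ∈ [0, 131]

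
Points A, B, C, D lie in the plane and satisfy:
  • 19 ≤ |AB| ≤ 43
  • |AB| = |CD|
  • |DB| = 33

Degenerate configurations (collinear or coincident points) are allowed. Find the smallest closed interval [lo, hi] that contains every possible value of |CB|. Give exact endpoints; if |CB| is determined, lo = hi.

|AB| ∈ [19, 43]
|BD| ∈ {33}
|CD| ∈ [19, 43]
|AD| ∈ [0, 76]
|BC| ∈ [0, 76]
|AC| ∈ [0, 119]

|CB| ∈ [0, 76]  (≈ [0.0000, 76.0000])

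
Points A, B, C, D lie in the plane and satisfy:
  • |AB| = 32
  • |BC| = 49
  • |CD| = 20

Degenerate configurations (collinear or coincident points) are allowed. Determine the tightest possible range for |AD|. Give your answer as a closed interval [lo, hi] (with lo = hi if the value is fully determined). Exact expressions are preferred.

|AB| ∈ {32}
|BC| ∈ {49}
|CD| ∈ {20}
|AC| ∈ [17, 81]
|BD| ∈ [29, 69]
|AD| ∈ [0, 101]

|AD| ∈ [0, 101]  (≈ [0.0000, 101.0000])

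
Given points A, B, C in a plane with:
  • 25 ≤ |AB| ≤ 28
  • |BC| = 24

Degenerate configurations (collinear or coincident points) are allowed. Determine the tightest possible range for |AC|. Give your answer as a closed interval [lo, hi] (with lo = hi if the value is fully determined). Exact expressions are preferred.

|AB| ∈ [25, 28]
|BC| ∈ {24}
|AC| ∈ [1, 52]

|AC| ∈ [1, 52]  (≈ [1.0000, 52.0000])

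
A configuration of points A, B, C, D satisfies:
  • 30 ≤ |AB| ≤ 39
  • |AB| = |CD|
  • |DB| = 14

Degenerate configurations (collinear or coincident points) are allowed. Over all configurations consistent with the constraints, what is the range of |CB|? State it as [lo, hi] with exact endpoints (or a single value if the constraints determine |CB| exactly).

|CB| ∈ [16, 53]  (≈ [16.0000, 53.0000])

|AB| ∈ [30, 39]
|BD| ∈ {14}
|CD| ∈ [30, 39]
|AD| ∈ [16, 53]
|BC| ∈ [16, 53]
|AC| ∈ [0, 92]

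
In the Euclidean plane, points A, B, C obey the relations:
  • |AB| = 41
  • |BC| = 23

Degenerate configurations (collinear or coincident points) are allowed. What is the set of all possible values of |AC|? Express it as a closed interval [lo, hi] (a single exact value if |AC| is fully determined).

|AB| ∈ {41}
|BC| ∈ {23}
|AC| ∈ [18, 64]

|AC| ∈ [18, 64]  (≈ [18.0000, 64.0000])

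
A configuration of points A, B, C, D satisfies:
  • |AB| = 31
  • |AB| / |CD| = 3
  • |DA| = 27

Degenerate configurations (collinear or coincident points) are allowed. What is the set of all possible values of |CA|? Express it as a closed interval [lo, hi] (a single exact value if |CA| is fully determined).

|CA| ∈ [50/3, 112/3]  (≈ [16.6667, 37.3333])

|AB| ∈ {31}
|AD| ∈ {27}
|CD| ∈ {31/3}
|BD| ∈ [4, 58]
|AC| ∈ [50/3, 112/3]
|BC| ∈ [0, 205/3]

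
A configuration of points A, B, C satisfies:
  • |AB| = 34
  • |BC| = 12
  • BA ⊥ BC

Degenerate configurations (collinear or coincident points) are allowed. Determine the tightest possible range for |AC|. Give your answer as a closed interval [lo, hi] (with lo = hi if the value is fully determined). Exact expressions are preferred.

|AC| = 10·√(13)  (≈ 36.0555)

|AB| ∈ {34}
|BC| ∈ {12}
|AC| ∈ {10·√(13)}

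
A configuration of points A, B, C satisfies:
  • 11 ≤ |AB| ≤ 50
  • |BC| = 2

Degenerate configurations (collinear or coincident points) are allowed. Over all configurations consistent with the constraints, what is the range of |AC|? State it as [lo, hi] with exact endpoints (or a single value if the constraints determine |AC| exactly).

|AB| ∈ [11, 50]
|BC| ∈ {2}
|AC| ∈ [9, 52]

|AC| ∈ [9, 52]  (≈ [9.0000, 52.0000])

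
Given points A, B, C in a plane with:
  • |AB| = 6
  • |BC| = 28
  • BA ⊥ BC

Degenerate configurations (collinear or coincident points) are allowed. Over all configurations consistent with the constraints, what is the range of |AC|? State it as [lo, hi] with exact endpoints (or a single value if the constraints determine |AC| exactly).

|AC| = 2·√(205)  (≈ 28.6356)

|AB| ∈ {6}
|BC| ∈ {28}
|AC| ∈ {2·√(205)}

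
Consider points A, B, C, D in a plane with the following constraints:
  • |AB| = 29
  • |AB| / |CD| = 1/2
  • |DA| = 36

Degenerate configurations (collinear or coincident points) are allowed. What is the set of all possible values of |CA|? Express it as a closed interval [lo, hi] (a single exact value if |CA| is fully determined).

|AB| ∈ {29}
|AD| ∈ {36}
|CD| ∈ {58}
|BD| ∈ [7, 65]
|AC| ∈ [22, 94]
|BC| ∈ [0, 123]

|CA| ∈ [22, 94]  (≈ [22.0000, 94.0000])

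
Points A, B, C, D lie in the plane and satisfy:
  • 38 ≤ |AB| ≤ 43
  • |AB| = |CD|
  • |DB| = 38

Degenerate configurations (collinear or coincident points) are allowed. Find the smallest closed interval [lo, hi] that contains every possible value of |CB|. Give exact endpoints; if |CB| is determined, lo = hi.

|AB| ∈ [38, 43]
|BD| ∈ {38}
|CD| ∈ [38, 43]
|AD| ∈ [0, 81]
|BC| ∈ [0, 81]
|AC| ∈ [0, 124]

|CB| ∈ [0, 81]  (≈ [0.0000, 81.0000])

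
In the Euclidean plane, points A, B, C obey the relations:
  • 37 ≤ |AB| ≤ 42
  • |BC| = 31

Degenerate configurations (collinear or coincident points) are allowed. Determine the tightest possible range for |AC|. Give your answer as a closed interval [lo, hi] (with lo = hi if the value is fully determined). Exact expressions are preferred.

|AB| ∈ [37, 42]
|BC| ∈ {31}
|AC| ∈ [6, 73]

|AC| ∈ [6, 73]  (≈ [6.0000, 73.0000])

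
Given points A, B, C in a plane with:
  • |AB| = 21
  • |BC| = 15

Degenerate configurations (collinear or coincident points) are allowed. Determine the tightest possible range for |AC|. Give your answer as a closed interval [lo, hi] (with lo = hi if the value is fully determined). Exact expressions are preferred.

|AB| ∈ {21}
|BC| ∈ {15}
|AC| ∈ [6, 36]

|AC| ∈ [6, 36]  (≈ [6.0000, 36.0000])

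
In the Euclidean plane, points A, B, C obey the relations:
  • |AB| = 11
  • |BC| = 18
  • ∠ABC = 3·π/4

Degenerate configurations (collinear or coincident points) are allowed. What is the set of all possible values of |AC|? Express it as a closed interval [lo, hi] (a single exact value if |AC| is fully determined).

|AB| ∈ {11}
|BC| ∈ {18}
|AC| ∈ {√(198·√(2) + 445)}

|AC| = √(198·√(2) + 445)  (≈ 26.9261)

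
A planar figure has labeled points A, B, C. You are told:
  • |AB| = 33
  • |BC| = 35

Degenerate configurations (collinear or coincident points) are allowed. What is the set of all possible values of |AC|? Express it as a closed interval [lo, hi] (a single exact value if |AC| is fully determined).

|AC| ∈ [2, 68]  (≈ [2.0000, 68.0000])

|AB| ∈ {33}
|BC| ∈ {35}
|AC| ∈ [2, 68]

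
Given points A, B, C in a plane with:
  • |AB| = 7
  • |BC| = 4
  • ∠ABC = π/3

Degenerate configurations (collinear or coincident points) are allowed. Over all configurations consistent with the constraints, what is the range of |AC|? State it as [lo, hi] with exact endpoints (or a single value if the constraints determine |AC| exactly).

|AB| ∈ {7}
|BC| ∈ {4}
|AC| ∈ {√(37)}

|AC| = √(37)  (≈ 6.0828)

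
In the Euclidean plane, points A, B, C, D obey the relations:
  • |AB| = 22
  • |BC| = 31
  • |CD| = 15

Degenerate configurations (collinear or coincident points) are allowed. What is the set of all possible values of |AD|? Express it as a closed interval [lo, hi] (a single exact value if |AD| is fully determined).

|AB| ∈ {22}
|BC| ∈ {31}
|CD| ∈ {15}
|AC| ∈ [9, 53]
|BD| ∈ [16, 46]
|AD| ∈ [0, 68]

|AD| ∈ [0, 68]  (≈ [0.0000, 68.0000])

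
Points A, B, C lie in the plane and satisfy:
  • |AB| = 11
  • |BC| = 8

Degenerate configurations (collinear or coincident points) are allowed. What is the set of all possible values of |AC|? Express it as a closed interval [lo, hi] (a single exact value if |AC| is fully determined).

|AC| ∈ [3, 19]  (≈ [3.0000, 19.0000])

|AB| ∈ {11}
|BC| ∈ {8}
|AC| ∈ [3, 19]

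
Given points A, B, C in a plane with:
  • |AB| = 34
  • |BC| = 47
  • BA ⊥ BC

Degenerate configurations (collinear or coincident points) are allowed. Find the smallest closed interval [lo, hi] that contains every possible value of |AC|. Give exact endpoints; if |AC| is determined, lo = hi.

|AB| ∈ {34}
|BC| ∈ {47}
|AC| ∈ {√(3365)}

|AC| = √(3365)  (≈ 58.0086)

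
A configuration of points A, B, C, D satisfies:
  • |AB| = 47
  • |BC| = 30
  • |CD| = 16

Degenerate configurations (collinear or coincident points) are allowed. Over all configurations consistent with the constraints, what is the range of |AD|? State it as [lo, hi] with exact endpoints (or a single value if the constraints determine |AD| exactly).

|AD| ∈ [1, 93]  (≈ [1.0000, 93.0000])

|AB| ∈ {47}
|BC| ∈ {30}
|CD| ∈ {16}
|AC| ∈ [17, 77]
|BD| ∈ [14, 46]
|AD| ∈ [1, 93]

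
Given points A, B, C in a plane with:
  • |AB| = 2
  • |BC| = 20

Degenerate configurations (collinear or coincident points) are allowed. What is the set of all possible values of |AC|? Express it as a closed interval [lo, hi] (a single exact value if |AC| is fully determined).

|AC| ∈ [18, 22]  (≈ [18.0000, 22.0000])

|AB| ∈ {2}
|BC| ∈ {20}
|AC| ∈ [18, 22]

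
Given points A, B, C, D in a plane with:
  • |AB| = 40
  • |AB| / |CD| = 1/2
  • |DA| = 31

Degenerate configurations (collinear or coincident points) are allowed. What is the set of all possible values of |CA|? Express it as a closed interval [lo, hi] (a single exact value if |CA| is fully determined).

|AB| ∈ {40}
|AD| ∈ {31}
|CD| ∈ {80}
|BD| ∈ [9, 71]
|AC| ∈ [49, 111]
|BC| ∈ [9, 151]

|CA| ∈ [49, 111]  (≈ [49.0000, 111.0000])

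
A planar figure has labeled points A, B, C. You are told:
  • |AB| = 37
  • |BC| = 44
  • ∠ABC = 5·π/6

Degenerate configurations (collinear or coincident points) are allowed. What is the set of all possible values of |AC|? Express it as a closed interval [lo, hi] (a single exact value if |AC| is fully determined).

|AB| ∈ {37}
|BC| ∈ {44}
|AC| ∈ {√(1628·√(3) + 3305)}

|AC| = √(1628·√(3) + 3305)  (≈ 78.2610)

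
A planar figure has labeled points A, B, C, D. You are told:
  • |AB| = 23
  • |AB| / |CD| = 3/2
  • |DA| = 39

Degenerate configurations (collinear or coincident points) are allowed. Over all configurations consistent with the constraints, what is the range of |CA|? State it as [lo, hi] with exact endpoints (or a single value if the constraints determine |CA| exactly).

|AB| ∈ {23}
|AD| ∈ {39}
|CD| ∈ {46/3}
|BD| ∈ [16, 62]
|AC| ∈ [71/3, 163/3]
|BC| ∈ [2/3, 232/3]

|CA| ∈ [71/3, 163/3]  (≈ [23.6667, 54.3333])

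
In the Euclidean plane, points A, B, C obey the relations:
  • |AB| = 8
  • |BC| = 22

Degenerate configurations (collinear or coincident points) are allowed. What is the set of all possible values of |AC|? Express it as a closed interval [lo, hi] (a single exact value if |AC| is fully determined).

|AC| ∈ [14, 30]  (≈ [14.0000, 30.0000])

|AB| ∈ {8}
|BC| ∈ {22}
|AC| ∈ [14, 30]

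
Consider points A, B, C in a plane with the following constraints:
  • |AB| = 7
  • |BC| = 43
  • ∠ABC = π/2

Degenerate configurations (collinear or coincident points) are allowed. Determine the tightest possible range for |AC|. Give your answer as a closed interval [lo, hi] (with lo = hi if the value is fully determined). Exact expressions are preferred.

|AC| = √(1898)  (≈ 43.5660)

|AB| ∈ {7}
|BC| ∈ {43}
|AC| ∈ {√(1898)}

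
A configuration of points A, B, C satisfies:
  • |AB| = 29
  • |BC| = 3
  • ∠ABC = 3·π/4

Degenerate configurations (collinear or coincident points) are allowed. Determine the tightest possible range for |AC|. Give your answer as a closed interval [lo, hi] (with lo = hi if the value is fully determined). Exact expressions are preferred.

|AB| ∈ {29}
|BC| ∈ {3}
|AC| ∈ {√(87·√(2) + 850)}

|AC| = √(87·√(2) + 850)  (≈ 31.1935)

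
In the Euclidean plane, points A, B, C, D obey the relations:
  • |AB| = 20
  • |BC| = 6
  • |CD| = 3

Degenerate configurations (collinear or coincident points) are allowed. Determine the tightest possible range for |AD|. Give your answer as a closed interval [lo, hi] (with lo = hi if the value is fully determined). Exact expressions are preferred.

|AB| ∈ {20}
|BC| ∈ {6}
|CD| ∈ {3}
|AC| ∈ [14, 26]
|BD| ∈ [3, 9]
|AD| ∈ [11, 29]

|AD| ∈ [11, 29]  (≈ [11.0000, 29.0000])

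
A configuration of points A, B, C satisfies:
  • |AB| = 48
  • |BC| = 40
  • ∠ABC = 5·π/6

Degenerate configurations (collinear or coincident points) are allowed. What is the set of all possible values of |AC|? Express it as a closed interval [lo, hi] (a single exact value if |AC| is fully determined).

|AC| = 8·√(30·√(3) + 61)  (≈ 85.0267)

|AB| ∈ {48}
|BC| ∈ {40}
|AC| ∈ {8·√(30·√(3) + 61)}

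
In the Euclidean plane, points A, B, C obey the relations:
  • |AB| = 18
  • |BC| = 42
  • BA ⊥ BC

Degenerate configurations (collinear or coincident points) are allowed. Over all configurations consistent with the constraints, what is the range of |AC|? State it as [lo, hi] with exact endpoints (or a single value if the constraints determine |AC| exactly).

|AB| ∈ {18}
|BC| ∈ {42}
|AC| ∈ {6·√(58)}

|AC| = 6·√(58)  (≈ 45.6946)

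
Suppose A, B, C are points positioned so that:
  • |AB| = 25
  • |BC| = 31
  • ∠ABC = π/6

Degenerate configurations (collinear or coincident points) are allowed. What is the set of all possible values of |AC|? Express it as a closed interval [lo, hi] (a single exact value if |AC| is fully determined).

|AC| = √(1586 - 775·√(3))  (≈ 15.6096)

|AB| ∈ {25}
|BC| ∈ {31}
|AC| ∈ {√(1586 - 775·√(3))}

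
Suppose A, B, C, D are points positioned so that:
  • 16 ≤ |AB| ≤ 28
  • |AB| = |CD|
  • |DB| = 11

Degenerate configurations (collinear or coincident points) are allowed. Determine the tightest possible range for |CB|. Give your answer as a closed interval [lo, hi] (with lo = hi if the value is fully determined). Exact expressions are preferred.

|AB| ∈ [16, 28]
|BD| ∈ {11}
|CD| ∈ [16, 28]
|AD| ∈ [5, 39]
|BC| ∈ [5, 39]
|AC| ∈ [0, 67]

|CB| ∈ [5, 39]  (≈ [5.0000, 39.0000])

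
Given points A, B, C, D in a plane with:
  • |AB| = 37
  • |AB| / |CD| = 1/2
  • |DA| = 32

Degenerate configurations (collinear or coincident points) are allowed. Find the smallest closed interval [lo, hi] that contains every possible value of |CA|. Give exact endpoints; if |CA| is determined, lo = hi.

|AB| ∈ {37}
|AD| ∈ {32}
|CD| ∈ {74}
|BD| ∈ [5, 69]
|AC| ∈ [42, 106]
|BC| ∈ [5, 143]

|CA| ∈ [42, 106]  (≈ [42.0000, 106.0000])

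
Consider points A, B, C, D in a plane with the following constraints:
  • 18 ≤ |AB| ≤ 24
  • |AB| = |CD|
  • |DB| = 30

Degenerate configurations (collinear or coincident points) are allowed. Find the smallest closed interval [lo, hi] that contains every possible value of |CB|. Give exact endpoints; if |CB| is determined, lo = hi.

|AB| ∈ [18, 24]
|BD| ∈ {30}
|CD| ∈ [18, 24]
|AD| ∈ [6, 54]
|BC| ∈ [6, 54]
|AC| ∈ [0, 78]

|CB| ∈ [6, 54]  (≈ [6.0000, 54.0000])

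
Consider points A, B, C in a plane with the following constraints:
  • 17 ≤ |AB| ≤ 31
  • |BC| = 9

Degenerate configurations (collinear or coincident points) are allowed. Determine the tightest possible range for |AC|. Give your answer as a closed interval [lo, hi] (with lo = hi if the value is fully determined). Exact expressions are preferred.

|AC| ∈ [8, 40]  (≈ [8.0000, 40.0000])

|AB| ∈ [17, 31]
|BC| ∈ {9}
|AC| ∈ [8, 40]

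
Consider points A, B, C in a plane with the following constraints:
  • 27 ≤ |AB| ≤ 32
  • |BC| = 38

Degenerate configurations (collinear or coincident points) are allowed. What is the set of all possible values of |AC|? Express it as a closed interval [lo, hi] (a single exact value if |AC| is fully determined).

|AB| ∈ [27, 32]
|BC| ∈ {38}
|AC| ∈ [6, 70]

|AC| ∈ [6, 70]  (≈ [6.0000, 70.0000])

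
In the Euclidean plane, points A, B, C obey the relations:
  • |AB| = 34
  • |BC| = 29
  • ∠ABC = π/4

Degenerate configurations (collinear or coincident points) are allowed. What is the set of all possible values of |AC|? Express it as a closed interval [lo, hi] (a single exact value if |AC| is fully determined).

|AB| ∈ {34}
|BC| ∈ {29}
|AC| ∈ {√(1997 - 986·√(2))}

|AC| = √(1997 - 986·√(2))  (≈ 24.5476)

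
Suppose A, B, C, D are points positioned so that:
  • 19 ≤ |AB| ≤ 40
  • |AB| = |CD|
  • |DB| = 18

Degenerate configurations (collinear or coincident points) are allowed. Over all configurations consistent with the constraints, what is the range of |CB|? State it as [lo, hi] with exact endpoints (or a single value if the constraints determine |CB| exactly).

|AB| ∈ [19, 40]
|BD| ∈ {18}
|CD| ∈ [19, 40]
|AD| ∈ [1, 58]
|BC| ∈ [1, 58]
|AC| ∈ [0, 98]

|CB| ∈ [1, 58]  (≈ [1.0000, 58.0000])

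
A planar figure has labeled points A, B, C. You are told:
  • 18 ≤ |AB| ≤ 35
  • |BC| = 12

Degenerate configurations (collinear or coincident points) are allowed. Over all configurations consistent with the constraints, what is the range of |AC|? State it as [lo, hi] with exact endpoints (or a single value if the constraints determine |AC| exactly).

|AB| ∈ [18, 35]
|BC| ∈ {12}
|AC| ∈ [6, 47]

|AC| ∈ [6, 47]  (≈ [6.0000, 47.0000])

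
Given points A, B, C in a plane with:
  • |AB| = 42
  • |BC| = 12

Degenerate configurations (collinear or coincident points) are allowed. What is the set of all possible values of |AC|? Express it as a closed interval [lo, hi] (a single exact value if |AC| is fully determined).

|AC| ∈ [30, 54]  (≈ [30.0000, 54.0000])

|AB| ∈ {42}
|BC| ∈ {12}
|AC| ∈ [30, 54]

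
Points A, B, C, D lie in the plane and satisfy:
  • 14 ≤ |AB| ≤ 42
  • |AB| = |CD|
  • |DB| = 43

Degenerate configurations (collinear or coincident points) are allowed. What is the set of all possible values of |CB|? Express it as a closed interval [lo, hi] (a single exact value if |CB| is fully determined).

|CB| ∈ [1, 85]  (≈ [1.0000, 85.0000])

|AB| ∈ [14, 42]
|BD| ∈ {43}
|CD| ∈ [14, 42]
|AD| ∈ [1, 85]
|BC| ∈ [1, 85]
|AC| ∈ [0, 127]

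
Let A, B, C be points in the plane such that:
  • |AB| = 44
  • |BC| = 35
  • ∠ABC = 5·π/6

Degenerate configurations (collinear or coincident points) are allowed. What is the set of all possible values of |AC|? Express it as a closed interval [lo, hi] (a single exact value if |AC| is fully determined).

|AC| = √(1540·√(3) + 3161)  (≈ 76.3437)

|AB| ∈ {44}
|BC| ∈ {35}
|AC| ∈ {√(1540·√(3) + 3161)}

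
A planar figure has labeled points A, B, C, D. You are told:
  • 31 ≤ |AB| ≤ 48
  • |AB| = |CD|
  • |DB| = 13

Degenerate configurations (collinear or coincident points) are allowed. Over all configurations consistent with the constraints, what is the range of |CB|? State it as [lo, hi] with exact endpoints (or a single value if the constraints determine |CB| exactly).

|CB| ∈ [18, 61]  (≈ [18.0000, 61.0000])

|AB| ∈ [31, 48]
|BD| ∈ {13}
|CD| ∈ [31, 48]
|AD| ∈ [18, 61]
|BC| ∈ [18, 61]
|AC| ∈ [0, 109]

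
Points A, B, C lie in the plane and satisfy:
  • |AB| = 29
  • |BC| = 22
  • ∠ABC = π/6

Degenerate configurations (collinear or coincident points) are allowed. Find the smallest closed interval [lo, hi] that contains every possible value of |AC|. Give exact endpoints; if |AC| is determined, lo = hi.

|AB| ∈ {29}
|BC| ∈ {22}
|AC| ∈ {√(1325 - 638·√(3))}

|AC| = √(1325 - 638·√(3))  (≈ 14.8308)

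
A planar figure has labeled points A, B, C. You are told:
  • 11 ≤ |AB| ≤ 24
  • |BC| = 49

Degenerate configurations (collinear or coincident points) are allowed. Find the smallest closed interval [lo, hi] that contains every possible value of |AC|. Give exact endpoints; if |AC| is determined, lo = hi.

|AC| ∈ [25, 73]  (≈ [25.0000, 73.0000])

|AB| ∈ [11, 24]
|BC| ∈ {49}
|AC| ∈ [25, 73]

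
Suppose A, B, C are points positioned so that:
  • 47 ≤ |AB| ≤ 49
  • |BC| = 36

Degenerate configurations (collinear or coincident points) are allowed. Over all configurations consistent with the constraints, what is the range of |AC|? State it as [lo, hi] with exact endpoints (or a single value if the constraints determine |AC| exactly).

|AB| ∈ [47, 49]
|BC| ∈ {36}
|AC| ∈ [11, 85]

|AC| ∈ [11, 85]  (≈ [11.0000, 85.0000])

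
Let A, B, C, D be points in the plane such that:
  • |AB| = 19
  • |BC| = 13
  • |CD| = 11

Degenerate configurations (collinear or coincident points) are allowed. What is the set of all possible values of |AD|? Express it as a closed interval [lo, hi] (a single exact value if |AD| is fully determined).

|AB| ∈ {19}
|BC| ∈ {13}
|CD| ∈ {11}
|AC| ∈ [6, 32]
|BD| ∈ [2, 24]
|AD| ∈ [0, 43]

|AD| ∈ [0, 43]  (≈ [0.0000, 43.0000])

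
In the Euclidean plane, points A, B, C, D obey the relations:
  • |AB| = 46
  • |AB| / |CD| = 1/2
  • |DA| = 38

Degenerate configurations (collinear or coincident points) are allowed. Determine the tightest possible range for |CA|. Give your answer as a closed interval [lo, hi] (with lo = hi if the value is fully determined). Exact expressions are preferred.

|CA| ∈ [54, 130]  (≈ [54.0000, 130.0000])

|AB| ∈ {46}
|AD| ∈ {38}
|CD| ∈ {92}
|BD| ∈ [8, 84]
|AC| ∈ [54, 130]
|BC| ∈ [8, 176]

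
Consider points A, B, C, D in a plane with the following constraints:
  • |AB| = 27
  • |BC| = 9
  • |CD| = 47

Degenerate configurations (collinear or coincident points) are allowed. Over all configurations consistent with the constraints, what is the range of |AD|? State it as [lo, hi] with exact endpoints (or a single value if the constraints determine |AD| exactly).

|AD| ∈ [11, 83]  (≈ [11.0000, 83.0000])

|AB| ∈ {27}
|BC| ∈ {9}
|CD| ∈ {47}
|AC| ∈ [18, 36]
|BD| ∈ [38, 56]
|AD| ∈ [11, 83]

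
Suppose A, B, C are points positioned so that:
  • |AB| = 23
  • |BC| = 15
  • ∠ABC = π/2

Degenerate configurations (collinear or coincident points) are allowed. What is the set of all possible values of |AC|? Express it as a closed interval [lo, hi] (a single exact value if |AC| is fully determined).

|AC| = √(754)  (≈ 27.4591)

|AB| ∈ {23}
|BC| ∈ {15}
|AC| ∈ {√(754)}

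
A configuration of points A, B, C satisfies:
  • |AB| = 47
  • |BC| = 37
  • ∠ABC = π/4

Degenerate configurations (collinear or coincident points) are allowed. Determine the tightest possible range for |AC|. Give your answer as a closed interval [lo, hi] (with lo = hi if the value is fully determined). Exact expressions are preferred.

|AB| ∈ {47}
|BC| ∈ {37}
|AC| ∈ {√(3578 - 1739·√(2))}

|AC| = √(3578 - 1739·√(2))  (≈ 33.4467)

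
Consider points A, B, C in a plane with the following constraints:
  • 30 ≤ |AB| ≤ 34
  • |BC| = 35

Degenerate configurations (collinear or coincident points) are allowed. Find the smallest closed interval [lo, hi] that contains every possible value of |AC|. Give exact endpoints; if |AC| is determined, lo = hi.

|AB| ∈ [30, 34]
|BC| ∈ {35}
|AC| ∈ [1, 69]

|AC| ∈ [1, 69]  (≈ [1.0000, 69.0000])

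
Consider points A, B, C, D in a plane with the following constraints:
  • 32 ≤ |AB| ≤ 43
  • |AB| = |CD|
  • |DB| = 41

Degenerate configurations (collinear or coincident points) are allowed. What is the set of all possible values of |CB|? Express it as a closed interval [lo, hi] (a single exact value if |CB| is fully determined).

|AB| ∈ [32, 43]
|BD| ∈ {41}
|CD| ∈ [32, 43]
|AD| ∈ [0, 84]
|BC| ∈ [0, 84]
|AC| ∈ [0, 127]

|CB| ∈ [0, 84]  (≈ [0.0000, 84.0000])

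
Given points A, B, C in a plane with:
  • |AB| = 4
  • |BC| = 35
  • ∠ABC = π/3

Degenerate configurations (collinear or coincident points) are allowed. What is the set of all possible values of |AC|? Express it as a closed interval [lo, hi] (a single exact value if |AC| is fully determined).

|AC| = √(1101)  (≈ 33.1813)

|AB| ∈ {4}
|BC| ∈ {35}
|AC| ∈ {√(1101)}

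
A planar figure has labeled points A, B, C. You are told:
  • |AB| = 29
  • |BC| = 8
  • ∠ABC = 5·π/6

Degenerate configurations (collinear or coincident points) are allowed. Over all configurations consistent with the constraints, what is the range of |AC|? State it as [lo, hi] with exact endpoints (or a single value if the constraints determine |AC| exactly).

|AB| ∈ {29}
|BC| ∈ {8}
|AC| ∈ {√(232·√(3) + 905)}

|AC| = √(232·√(3) + 905)  (≈ 36.1502)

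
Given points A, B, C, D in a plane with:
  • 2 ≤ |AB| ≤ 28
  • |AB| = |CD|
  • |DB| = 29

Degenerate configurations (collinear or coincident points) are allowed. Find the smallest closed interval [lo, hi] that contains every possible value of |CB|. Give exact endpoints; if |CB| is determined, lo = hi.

|AB| ∈ [2, 28]
|BD| ∈ {29}
|CD| ∈ [2, 28]
|AD| ∈ [1, 57]
|BC| ∈ [1, 57]
|AC| ∈ [0, 85]

|CB| ∈ [1, 57]  (≈ [1.0000, 57.0000])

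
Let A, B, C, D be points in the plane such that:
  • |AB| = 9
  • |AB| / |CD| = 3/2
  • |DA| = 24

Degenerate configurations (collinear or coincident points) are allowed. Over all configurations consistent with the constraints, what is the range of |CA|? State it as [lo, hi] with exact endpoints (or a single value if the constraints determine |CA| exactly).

|CA| ∈ [18, 30]  (≈ [18.0000, 30.0000])

|AB| ∈ {9}
|AD| ∈ {24}
|CD| ∈ {6}
|BD| ∈ [15, 33]
|AC| ∈ [18, 30]
|BC| ∈ [9, 39]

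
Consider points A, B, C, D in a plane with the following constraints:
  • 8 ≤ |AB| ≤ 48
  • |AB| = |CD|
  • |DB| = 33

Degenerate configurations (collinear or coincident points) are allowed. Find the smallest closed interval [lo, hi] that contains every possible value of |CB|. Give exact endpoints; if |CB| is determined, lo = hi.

|CB| ∈ [0, 81]  (≈ [0.0000, 81.0000])

|AB| ∈ [8, 48]
|BD| ∈ {33}
|CD| ∈ [8, 48]
|AD| ∈ [0, 81]
|BC| ∈ [0, 81]
|AC| ∈ [0, 129]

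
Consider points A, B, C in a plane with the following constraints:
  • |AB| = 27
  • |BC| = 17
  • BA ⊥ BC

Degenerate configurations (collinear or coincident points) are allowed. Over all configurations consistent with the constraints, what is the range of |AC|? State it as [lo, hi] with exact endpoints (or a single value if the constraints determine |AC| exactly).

|AB| ∈ {27}
|BC| ∈ {17}
|AC| ∈ {√(1018)}

|AC| = √(1018)  (≈ 31.9061)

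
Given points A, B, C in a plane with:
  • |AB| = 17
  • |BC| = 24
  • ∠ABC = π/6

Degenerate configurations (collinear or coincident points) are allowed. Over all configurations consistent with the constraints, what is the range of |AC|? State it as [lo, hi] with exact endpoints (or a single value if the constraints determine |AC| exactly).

|AC| = √(865 - 408·√(3))  (≈ 12.5827)

|AB| ∈ {17}
|BC| ∈ {24}
|AC| ∈ {√(865 - 408·√(3))}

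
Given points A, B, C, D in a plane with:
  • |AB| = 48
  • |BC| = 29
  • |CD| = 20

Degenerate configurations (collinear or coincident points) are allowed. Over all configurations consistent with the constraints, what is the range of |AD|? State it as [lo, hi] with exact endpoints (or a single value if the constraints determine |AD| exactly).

|AD| ∈ [0, 97]  (≈ [0.0000, 97.0000])

|AB| ∈ {48}
|BC| ∈ {29}
|CD| ∈ {20}
|AC| ∈ [19, 77]
|BD| ∈ [9, 49]
|AD| ∈ [0, 97]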